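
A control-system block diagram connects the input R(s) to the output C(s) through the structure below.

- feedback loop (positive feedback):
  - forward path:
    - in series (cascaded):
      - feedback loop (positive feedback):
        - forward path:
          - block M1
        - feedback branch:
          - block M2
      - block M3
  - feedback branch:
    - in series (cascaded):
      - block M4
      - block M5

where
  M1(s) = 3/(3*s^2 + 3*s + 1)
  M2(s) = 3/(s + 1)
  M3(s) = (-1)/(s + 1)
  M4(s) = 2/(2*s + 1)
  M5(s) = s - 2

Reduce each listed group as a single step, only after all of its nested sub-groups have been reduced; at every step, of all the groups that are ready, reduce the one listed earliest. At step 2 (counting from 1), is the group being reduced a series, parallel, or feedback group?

Answer: series

Working:
Step 1: reduce the feedback loop with forward M1 and return M2
Step 2: cascade [M1/(1-M1*M2)], M3
Step 3: series reduction of M4, M5
Step 4: apply the feedback formula to ([M1/(1-M1*M2)]*M3), (M4*M5)
Step 2 collapses a series group.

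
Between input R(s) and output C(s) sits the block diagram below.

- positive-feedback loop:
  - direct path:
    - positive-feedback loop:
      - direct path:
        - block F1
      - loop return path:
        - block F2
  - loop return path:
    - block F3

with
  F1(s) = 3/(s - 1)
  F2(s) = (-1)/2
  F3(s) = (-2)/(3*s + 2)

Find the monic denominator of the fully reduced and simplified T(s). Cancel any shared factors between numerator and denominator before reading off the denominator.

The answer is s^2 + 7*s/6 + 7/3.

Reasoning:
Step 1: close the feedback loop around F1, F2; result 6/(2*s + 1)
Step 2: close the feedback loop around [F1/(1-F1*F2)], F3; result (18*s + 12)/(6*s^2 + 7*s + 14)
Step 2 gives the fully reduced T(s), with no common factor left to cancel. The denominator's leading coefficient is 6, so divide each of its coefficients by 6 to get the monic form.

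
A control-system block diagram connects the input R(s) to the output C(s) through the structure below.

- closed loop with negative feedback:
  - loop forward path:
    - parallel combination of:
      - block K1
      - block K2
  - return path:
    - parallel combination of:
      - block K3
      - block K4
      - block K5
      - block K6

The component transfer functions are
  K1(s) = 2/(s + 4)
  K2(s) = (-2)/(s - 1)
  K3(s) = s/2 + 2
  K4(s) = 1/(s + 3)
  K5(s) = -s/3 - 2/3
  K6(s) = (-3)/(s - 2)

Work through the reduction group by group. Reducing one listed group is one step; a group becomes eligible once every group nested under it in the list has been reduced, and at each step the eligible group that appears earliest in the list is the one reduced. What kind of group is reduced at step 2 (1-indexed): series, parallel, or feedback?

Step 1. combine K1, K2 in parallel
Step 2. parallel reduction of K3, K4, K5, K6
Step 3. close the feedback loop around (K1+K2), (K3+K4+K5+K6)
So the answer for step 2 is parallel.

Final answer: parallel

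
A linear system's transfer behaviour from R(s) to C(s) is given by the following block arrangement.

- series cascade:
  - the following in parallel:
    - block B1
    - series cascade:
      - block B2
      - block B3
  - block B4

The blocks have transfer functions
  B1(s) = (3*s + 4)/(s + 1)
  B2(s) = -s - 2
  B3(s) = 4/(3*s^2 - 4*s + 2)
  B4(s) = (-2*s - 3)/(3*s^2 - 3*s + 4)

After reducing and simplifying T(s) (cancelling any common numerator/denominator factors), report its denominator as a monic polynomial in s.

The answer is s^5 - 4*s^4/3 + s^3 + 8*s^2/9 - 14*s/9 + 8/9.

Reasoning:
Step 1: series reduction of B2, B3; result (-4*s - 8)/(3*s^2 - 4*s + 2)
Step 2: combine B1, (B2*B3) in parallel; result (9*s^3 - 4*s^2 - 22*s)/(3*s^3 - s^2 - 2*s + 2)
Step 3: multiply (B1+(B2*B3)), B4 (series); result (-18*s^4 - 19*s^3 + 56*s^2 + 66*s)/(9*s^5 - 12*s^4 + 9*s^3 + 8*s^2 - 14*s + 8)
The result of step 3 is T(s) in lowest terms. Its denominator has leading coefficient 9; dividing the denominator through by 9 makes it monic.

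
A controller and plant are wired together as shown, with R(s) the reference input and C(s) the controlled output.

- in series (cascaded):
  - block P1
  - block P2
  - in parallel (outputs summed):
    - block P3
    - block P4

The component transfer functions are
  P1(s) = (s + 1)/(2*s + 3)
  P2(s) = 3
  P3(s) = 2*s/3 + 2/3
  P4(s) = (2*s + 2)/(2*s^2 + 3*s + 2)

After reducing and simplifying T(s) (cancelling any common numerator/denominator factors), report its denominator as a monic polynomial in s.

(1) parallel reduction of P3, P4 gives (4*s^3 + 10*s^2 + 16*s + 10)/(6*s^2 + 9*s + 6)
(2) cascade P1, P2, (P3+P4) gives (4*s^4 + 14*s^3 + 26*s^2 + 26*s + 10)/(4*s^3 + 12*s^2 + 13*s + 6)
No further cancellation is possible in the step-2 result, so that is T(s). Its denominator becomes monic after dividing by the leading coefficient 4.

Therefore the answer is s^3 + 3*s^2 + 13*s/4 + 3/2.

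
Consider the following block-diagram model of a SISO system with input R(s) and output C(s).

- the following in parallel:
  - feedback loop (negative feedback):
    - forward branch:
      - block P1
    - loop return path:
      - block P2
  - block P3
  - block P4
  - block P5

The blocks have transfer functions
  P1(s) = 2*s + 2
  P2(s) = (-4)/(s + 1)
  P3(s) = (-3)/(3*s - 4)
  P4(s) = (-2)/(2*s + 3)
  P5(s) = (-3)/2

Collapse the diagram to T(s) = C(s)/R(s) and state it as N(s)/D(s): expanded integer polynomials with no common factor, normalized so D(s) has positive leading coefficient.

Answer: (-24*s^3 - 154*s^2 - 145*s + 286)/(84*s^2 + 14*s - 168)

Working:
(1) close the feedback loop around P1, P2; result -2*s/7 - 2/7
(2) reduce the parallel group [P1/(1+P1*P2)], P3, P4, P5 - this is the overall T(s), already in the required normalized form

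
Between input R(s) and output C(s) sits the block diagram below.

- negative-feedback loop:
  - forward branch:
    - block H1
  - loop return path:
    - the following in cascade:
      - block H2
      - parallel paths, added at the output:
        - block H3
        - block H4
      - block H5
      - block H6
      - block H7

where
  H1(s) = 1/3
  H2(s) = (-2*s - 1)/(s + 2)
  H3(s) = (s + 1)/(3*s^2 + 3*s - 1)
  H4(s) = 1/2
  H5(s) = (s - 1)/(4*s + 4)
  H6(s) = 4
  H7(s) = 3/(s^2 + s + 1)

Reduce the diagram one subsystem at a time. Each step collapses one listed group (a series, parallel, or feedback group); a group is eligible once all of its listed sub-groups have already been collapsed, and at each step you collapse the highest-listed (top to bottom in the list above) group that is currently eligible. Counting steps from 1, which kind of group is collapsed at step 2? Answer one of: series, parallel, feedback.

The answer is series.

Reasoning:
Step 1 - combine H3, H4 in parallel
Step 2 - reduce the series chain H2, (H3+H4), H5, H6, H7
Step 3 - collapse the loop (H1 forward, (H2*(H3+H4)*H5*H6*H7) return)
Step 2: series.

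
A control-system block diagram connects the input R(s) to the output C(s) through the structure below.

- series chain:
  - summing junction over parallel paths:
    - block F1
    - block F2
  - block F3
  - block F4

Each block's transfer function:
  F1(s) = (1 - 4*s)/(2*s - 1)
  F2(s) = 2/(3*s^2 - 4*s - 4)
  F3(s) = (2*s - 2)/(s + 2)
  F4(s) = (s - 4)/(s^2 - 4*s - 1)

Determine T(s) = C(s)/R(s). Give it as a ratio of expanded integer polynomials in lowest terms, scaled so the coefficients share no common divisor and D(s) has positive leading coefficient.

(1) parallel reduction of F1, F2 = (-12*s^3 + 19*s^2 + 16*s - 6)/(6*s^3 - 11*s^2 - 4*s + 4)
(2) reduce the series chain (F1+F2), F3, F4, giving the overall T(s)

Answer: (-24*s^5 + 158*s^4 - 254*s^3 - 20*s^2 + 188*s - 48)/(6*s^6 - 23*s^5 - 36*s^4 + 99*s^3 + 50*s^2 - 28*s - 8)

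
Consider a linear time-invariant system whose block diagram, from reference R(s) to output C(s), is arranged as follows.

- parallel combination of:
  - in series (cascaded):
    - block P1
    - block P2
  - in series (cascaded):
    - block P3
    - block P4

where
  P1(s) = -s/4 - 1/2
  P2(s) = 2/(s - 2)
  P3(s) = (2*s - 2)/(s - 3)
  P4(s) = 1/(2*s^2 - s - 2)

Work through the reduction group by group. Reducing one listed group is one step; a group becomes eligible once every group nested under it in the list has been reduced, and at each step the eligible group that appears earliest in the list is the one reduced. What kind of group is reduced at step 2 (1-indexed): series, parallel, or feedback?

(1) cascade P1, P2
(2) multiply P3, P4 (series)
(3) add (P1*P2), (P3*P4) (parallel)
Step 2: series.

Therefore the answer is series.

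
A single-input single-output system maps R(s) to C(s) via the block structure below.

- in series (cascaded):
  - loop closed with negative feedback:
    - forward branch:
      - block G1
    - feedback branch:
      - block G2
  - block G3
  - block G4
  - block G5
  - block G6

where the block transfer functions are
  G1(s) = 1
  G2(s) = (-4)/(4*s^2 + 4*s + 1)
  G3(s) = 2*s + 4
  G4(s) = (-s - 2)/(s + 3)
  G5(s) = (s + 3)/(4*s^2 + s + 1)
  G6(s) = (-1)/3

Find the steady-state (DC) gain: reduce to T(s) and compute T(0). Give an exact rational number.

1. collapse the loop (G1 forward, G2 return): (4*s^2 + 4*s + 1)/(4*s^2 + 4*s - 3)
2. series reduction of [G1/(1+G1*G2)], G3, G4, G5, G6: (8*s^4 + 40*s^3 + 66*s^2 + 40*s + 8)/(48*s^4 + 60*s^3 - 12*s^2 + 3*s - 9)
Step 2 gives the overall T(s). Then T(0) = 8/(-9) = -8/9.

Therefore the answer is -8/9.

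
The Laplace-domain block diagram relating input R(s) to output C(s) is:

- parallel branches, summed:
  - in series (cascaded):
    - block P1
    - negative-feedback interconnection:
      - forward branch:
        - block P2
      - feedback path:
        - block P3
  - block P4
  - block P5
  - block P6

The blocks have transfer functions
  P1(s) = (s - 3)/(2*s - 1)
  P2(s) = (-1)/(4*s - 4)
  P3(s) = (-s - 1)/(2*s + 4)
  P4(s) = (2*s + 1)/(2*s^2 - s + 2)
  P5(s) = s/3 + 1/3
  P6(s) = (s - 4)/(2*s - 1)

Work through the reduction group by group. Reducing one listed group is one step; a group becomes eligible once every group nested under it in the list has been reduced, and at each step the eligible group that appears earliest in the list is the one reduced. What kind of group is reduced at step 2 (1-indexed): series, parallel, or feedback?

Answer: series

Working:
1. apply the feedback formula to P2, P3
2. multiply P1, [P2/(1+P2*P3)] (series)
3. parallel reduction of (P1*[P2/(1+P2*P3)]), P4, P5, P6
So the answer for step 2 is series.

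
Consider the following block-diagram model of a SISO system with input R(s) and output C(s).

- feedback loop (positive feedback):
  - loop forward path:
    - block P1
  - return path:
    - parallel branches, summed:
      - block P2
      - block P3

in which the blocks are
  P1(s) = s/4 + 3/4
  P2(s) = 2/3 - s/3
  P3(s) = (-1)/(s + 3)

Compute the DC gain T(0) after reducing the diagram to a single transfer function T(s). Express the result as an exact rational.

Step 1. parallel reduction of P2, P3 = (-s^2 - s + 3)/(3*s + 9)
Step 2. feedback reduction of P1, (P2+P3) = (3*s + 9)/(s^2 + s + 9)
The step-2 result is T(s). Setting s = 0: T(0) = 9/9 = 1.

Final answer: 1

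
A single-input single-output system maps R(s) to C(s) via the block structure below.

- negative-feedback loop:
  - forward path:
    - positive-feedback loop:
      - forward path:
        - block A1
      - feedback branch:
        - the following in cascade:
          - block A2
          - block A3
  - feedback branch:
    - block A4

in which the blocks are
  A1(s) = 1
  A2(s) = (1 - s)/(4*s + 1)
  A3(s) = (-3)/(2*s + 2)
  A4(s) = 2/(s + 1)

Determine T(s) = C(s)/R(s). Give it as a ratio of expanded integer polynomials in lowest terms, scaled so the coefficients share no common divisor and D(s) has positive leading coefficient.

Reducing step by step:

1. combine A2, A3 in series; result (3*s - 3)/(8*s^2 + 10*s + 2)
2. apply the feedback formula to A1, (A2*A3); result (8*s^2 + 10*s + 2)/(8*s^2 + 7*s + 5)
3. apply the feedback formula to [A1/(1-A1*(A2*A3))], A4, which is the overall transfer function T(s) = C(s)/R(s) in lowest terms

Answer: (8*s^2 + 10*s + 2)/(8*s^2 + 23*s + 9)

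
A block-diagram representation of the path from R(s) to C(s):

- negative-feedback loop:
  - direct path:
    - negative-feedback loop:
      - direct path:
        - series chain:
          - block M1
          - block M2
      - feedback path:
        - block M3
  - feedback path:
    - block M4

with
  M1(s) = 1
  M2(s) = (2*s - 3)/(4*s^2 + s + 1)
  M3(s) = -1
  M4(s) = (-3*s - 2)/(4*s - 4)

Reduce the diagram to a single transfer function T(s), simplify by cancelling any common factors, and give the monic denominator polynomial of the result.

1. combine M1, M2 in series, giving (2*s - 3)/(4*s^2 + s + 1)
2. feedback reduction of (M1*M2), M3, giving (2*s - 3)/(4*s^2 - s + 4)
3. reduce the feedback loop with forward [(M1*M2)/(1+(M1*M2)*M3)] and return M4, giving (8*s^2 - 20*s + 12)/(16*s^3 - 26*s^2 + 25*s - 10)
That last expression is T(s), already simplified. Scaling its denominator by 1/16 (the reciprocal of the leading coefficient) yields the monic denominator.

Therefore the answer is s^3 - 13*s^2/8 + 25*s/16 - 5/8.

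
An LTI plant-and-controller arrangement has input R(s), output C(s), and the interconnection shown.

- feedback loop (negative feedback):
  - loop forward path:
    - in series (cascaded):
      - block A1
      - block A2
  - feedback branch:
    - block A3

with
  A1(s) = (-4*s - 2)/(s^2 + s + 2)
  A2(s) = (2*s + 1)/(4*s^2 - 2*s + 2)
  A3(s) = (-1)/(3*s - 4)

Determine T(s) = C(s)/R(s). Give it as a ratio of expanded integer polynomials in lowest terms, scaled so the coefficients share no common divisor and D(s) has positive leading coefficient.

Answer: (-12*s^3 + 4*s^2 + 13*s + 4)/(6*s^5 - 5*s^4 + 8*s^3 - 15*s^2 + 14*s - 7)

Working:
Step 1. reduce the series chain A1, A2; result (-4*s^2 - 4*s - 1)/(2*s^4 + s^3 + 4*s^2 - s + 2)
Step 2. apply the feedback formula to (A1*A2), A3 - this is the overall T(s), already in the required normalized form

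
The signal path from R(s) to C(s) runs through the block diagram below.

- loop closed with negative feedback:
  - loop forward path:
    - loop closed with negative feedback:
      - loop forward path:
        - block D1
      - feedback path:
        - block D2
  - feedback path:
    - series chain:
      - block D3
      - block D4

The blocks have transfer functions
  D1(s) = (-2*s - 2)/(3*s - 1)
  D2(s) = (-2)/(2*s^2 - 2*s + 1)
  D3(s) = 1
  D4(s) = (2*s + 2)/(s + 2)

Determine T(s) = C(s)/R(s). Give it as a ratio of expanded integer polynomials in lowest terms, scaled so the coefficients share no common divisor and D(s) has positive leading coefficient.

Step 1 - feedback reduction of D1, D2 gives (-4*s^3 + 2*s - 2)/(6*s^3 - 8*s^2 + 9*s + 3)
Step 2 - combine D3, D4 in series gives (2*s + 2)/(s + 2)
Step 3 - apply the feedback formula to [D1/(1+D1*D2)], (D3*D4), giving the overall T(s)

Hence the answer: (4*s^4 + 8*s^3 - 2*s^2 - 2*s + 4)/(2*s^4 + 4*s^3 + 3*s^2 - 21*s - 2)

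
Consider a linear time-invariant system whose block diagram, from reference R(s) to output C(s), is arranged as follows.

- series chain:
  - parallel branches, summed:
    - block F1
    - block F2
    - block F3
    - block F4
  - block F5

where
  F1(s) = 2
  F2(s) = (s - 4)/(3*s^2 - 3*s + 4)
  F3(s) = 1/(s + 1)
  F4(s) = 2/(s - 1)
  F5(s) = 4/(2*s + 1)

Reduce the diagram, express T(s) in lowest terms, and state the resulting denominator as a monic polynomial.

The answer is s^5 - s^4/2 - s^3/6 + 7*s^2/6 - 5*s/6 - 2/3.

Reasoning:
Step 1: sum the parallel branches F1, F2, F3, F4; result (6*s^4 + 4*s^3 - 8*s^2 + 14*s)/(3*s^4 - 3*s^3 + s^2 + 3*s - 4)
Step 2: multiply (F1+F2+F3+F4), F5 (series); result (24*s^4 + 16*s^3 - 32*s^2 + 56*s)/(6*s^5 - 3*s^4 - s^3 + 7*s^2 - 5*s - 4)
That last expression is T(s), already simplified. Scaling its denominator by 1/6 (the reciprocal of the leading coefficient) yields the monic denominator.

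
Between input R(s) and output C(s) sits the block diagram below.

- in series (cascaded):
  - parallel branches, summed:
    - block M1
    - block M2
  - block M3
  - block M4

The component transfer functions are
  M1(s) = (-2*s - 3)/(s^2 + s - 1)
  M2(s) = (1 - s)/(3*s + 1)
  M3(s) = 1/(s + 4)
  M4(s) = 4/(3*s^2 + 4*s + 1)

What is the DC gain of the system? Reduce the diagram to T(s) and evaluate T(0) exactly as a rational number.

Step 1 - sum the parallel branches M1, M2; result (-s^3 - 6*s^2 - 9*s - 4)/(3*s^3 + 4*s^2 - 2*s - 1)
Step 2 - cascade (M1+M2), M3, M4; result (-4*s - 4)/(9*s^4 + 15*s^3 - 2*s^2 - 5*s - 1)
Step 2 gives the overall T(s). Then T(0) = -4/(-1) = 4.

Answer: 4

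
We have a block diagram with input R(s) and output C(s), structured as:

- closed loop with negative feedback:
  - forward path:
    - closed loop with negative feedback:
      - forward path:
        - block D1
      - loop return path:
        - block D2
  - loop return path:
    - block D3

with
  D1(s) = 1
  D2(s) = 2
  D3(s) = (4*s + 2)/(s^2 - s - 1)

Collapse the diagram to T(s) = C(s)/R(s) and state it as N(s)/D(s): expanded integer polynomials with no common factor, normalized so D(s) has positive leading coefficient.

[1] close the feedback loop around D1, D2 -> 1/3
[2] feedback reduction of [D1/(1+D1*D2)], D3 - this is the overall T(s), already in the required normalized form

Therefore the answer is (s^2 - s - 1)/(3*s^2 + s - 1).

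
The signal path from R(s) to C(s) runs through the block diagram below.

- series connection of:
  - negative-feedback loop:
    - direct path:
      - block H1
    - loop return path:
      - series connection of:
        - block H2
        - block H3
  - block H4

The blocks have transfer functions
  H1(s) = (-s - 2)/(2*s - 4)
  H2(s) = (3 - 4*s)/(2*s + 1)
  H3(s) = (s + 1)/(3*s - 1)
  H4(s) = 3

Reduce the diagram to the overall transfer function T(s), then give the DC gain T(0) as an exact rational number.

Answer: -3

Working:
Step 1: series reduction of H2, H3 -> (-4*s^2 - s + 3)/(6*s^2 + s - 1)
Step 2: reduce the feedback loop with forward H1 and return (H2*H3) -> (-6*s^3 - 13*s^2 - s + 2)/(16*s^3 - 13*s^2 - 7*s - 2)
Step 3: multiply [H1/(1+H1*(H2*H3))], H4 (series) -> (-18*s^3 - 39*s^2 - 3*s + 6)/(16*s^3 - 13*s^2 - 7*s - 2)
The step-3 result is T(s). Setting s = 0: T(0) = 6/(-2) = -3.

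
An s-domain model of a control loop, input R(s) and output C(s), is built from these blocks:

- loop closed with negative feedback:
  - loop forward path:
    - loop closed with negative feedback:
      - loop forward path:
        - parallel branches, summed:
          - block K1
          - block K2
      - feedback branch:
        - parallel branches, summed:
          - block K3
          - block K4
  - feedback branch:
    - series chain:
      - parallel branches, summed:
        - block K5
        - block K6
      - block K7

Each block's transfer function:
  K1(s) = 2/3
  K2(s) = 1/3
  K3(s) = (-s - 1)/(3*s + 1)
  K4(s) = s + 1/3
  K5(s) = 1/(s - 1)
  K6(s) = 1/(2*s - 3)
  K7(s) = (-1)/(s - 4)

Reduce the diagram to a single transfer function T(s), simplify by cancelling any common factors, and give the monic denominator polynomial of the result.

Step 1 - add K1, K2 (parallel); result 1
Step 2 - reduce the parallel group K3, K4; result (9*s^2 + 3*s - 2)/(9*s + 3)
Step 3 - apply the feedback formula to (K1+K2), (K3+K4); result (9*s + 3)/(9*s^2 + 12*s + 1)
Step 4 - add K5, K6 (parallel); result (3*s - 4)/(2*s^2 - 5*s + 3)
Step 5 - series reduction of (K5+K6), K7; result (4 - 3*s)/(2*s^3 - 13*s^2 + 23*s - 12)
Step 6 - reduce the feedback loop with forward [(K1+K2)/(1+(K1+K2)*(K3+K4))] and return ((K5+K6)*K7); result (18*s^4 - 111*s^3 + 168*s^2 - 39*s - 36)/(18*s^5 - 93*s^4 + 53*s^3 + 128*s^2 - 94*s)
Step 6 gives the fully reduced T(s), with no common factor left to cancel. The denominator's leading coefficient is 18, so divide each of its coefficients by 18 to get the monic form.

Answer: s^5 - 31*s^4/6 + 53*s^3/18 + 64*s^2/9 - 47*s/9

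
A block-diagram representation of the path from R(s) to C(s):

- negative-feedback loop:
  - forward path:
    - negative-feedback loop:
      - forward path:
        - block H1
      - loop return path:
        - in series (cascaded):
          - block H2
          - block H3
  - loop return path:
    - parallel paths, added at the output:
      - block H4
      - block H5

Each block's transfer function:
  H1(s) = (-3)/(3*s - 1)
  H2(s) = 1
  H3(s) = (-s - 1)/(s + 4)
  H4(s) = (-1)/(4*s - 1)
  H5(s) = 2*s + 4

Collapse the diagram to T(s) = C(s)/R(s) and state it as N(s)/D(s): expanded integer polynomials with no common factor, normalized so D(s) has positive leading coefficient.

Answer: (12*s^2 + 45*s - 12)/(12*s^3 + 85*s^2 + 171*s - 61)

Working:
[1] cascade H2, H3; result (-s - 1)/(s + 4)
[2] close the feedback loop around H1, (H2*H3); result (-3*s - 12)/(3*s^2 + 14*s - 1)
[3] parallel reduction of H4, H5; result (8*s^2 + 14*s - 5)/(4*s - 1)
[4] apply the feedback formula to [H1/(1+H1*(H2*H3))], (H4+H5), which is the overall transfer function T(s) = C(s)/R(s) in lowest terms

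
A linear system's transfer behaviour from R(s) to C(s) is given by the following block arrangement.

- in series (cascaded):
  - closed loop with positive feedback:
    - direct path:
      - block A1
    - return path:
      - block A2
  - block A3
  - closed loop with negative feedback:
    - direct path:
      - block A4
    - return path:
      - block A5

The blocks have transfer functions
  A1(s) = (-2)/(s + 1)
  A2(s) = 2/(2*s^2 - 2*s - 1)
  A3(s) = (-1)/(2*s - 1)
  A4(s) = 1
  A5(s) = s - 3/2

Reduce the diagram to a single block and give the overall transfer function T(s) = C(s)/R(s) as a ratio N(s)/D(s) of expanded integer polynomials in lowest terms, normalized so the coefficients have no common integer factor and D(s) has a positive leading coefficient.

First reduce the diagram to T(s).

(1) feedback reduction of A1, A2; result (-4*s^2 + 4*s + 2)/(2*s^3 - 3*s + 3)
(2) feedback reduction of A4, A5; result 2/(2*s - 1)
(3) combine [A1/(1-A1*A2)], A3, [A4/(1+A4*A5)] in series - this is the overall T(s), already in the required normalized form

Answer: (8*s^2 - 8*s - 4)/(8*s^5 - 8*s^4 - 10*s^3 + 24*s^2 - 15*s + 3)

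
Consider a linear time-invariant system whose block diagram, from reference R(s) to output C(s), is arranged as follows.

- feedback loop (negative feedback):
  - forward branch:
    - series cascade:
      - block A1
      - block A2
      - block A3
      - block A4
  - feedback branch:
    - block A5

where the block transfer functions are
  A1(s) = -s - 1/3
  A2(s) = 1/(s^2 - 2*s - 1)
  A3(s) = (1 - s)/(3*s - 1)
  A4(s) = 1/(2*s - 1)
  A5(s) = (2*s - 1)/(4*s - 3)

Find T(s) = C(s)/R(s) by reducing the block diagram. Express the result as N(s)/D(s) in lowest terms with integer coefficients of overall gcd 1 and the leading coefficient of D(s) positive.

1. multiply A1, A2, A3, A4 (series), giving (3*s^2 - 2*s - 1)/(18*s^4 - 51*s^3 + 15*s^2 + 9*s - 3)
2. apply the feedback formula to (A1*A2*A3*A4), A5 - this is the overall T(s), already in the required normalized form

Answer: (12*s^3 - 17*s^2 + 2*s + 3)/(72*s^5 - 258*s^4 + 219*s^3 - 16*s^2 - 39*s + 10)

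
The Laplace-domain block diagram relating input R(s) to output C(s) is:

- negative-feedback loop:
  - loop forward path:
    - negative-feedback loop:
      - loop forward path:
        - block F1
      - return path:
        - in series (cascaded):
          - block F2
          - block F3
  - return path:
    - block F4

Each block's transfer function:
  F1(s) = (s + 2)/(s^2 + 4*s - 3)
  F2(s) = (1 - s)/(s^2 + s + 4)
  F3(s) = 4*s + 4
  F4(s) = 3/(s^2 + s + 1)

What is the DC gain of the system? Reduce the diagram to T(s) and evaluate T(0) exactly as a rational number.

Answer: 2/5

Working:
Step 1: combine F2, F3 in series, giving (4 - 4*s^2)/(s^2 + s + 4)
Step 2: close the feedback loop around F1, (F2*F3), giving (s^3 + 3*s^2 + 6*s + 8)/(s^4 + s^3 - 3*s^2 + 17*s - 4)
Step 3: close the feedback loop around [F1/(1+F1*(F2*F3))], F4, giving (s^5 + 4*s^4 + 10*s^3 + 17*s^2 + 14*s + 8)/(s^6 + 2*s^5 - s^4 + 18*s^3 + 19*s^2 + 31*s + 20)
That last expression is T(s); at s = 0 only the constant terms survive, so T(0) = 8/20 = 2/5.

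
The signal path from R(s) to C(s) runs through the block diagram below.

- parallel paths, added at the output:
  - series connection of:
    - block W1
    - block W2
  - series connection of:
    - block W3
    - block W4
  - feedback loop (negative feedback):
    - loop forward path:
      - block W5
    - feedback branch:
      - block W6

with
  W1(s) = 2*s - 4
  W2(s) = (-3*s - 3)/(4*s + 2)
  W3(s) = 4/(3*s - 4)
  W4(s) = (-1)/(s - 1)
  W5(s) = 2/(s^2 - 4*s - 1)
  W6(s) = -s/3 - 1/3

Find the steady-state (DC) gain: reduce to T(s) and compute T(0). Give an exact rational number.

1. multiply W1, W2 (series) -> (-3*s^2 + 3*s + 6)/(2*s + 1)
2. series reduction of W3, W4 -> (-4)/(3*s^2 - 7*s + 4)
3. feedback reduction of W5, W6 -> 6/(3*s^2 - 14*s - 5)
4. reduce the parallel group (W1*W2), (W3*W4), [W5/(1+W5*W6)] -> (-27*s^6 + 216*s^5 - 420*s^4 - 18*s^3 + 601*s^2 - 84*s - 76)/(18*s^5 - 117*s^4 + 127*s^3 + 53*s^2 - 61*s - 20)
DC gain: substitute s = 0 into T(s) from step 4: T(0) = -76/(-20) = 19/5.

Answer: 19/5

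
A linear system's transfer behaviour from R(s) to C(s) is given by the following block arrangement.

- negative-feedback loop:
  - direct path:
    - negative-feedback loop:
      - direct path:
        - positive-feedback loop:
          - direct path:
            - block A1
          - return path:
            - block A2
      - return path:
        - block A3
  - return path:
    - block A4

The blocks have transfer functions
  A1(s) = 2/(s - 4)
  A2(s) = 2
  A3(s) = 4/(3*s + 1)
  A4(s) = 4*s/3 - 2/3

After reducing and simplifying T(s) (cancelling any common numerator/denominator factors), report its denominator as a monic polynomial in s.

First reduce the diagram to T(s).

(1) feedback reduction of A1, A2; result 2/(s - 8)
(2) reduce the feedback loop with forward [A1/(1-A1*A2)] and return A3; result (6*s + 2)/(3*s^2 - 23*s)
(3) collapse the loop ([[A1/(1-A1*A2)]/(1+[A1/(1-A1*A2)]*A3)] forward, A4 return); result (18*s + 6)/(33*s^2 - 73*s - 4)
T(s) is the step-3 result (common factors already cancelled). Leading coefficient of the denominator: 33. Divide through by 33 for the monic polynomial.

Answer: s^2 - 73*s/33 - 4/33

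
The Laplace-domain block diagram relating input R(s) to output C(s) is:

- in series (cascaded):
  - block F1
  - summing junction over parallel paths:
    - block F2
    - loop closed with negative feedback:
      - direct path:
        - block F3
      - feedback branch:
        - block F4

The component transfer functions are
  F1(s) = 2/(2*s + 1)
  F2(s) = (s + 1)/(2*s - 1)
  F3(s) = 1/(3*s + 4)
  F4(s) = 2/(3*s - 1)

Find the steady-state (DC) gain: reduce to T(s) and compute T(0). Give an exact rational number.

First reduce the diagram to T(s).

Step 1. reduce the feedback loop with forward F3 and return F4 gives (3*s - 1)/(9*s^2 + 9*s - 2)
Step 2. reduce the parallel group F2, [F3/(1+F3*F4)] gives (9*s^3 + 24*s^2 + 2*s - 1)/(18*s^3 + 9*s^2 - 13*s + 2)
Step 3. reduce the series chain F1, (F2+[F3/(1+F3*F4)]) gives (18*s^3 + 48*s^2 + 4*s - 2)/(36*s^4 + 36*s^3 - 17*s^2 - 9*s + 2)
The step-3 result is T(s). Setting s = 0: T(0) = -2/2 = -1.

Answer: -1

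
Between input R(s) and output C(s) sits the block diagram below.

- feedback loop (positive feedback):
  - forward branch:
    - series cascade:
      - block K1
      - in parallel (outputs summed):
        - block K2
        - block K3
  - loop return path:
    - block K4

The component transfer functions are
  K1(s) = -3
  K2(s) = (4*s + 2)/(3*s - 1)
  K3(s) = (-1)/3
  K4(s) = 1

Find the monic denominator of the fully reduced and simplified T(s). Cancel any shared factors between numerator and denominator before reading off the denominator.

First reduce the diagram to T(s).

Step 1 - parallel reduction of K2, K3: (9*s + 7)/(9*s - 3)
Step 2 - combine K1, (K2+K3) in series: (-9*s - 7)/(3*s - 1)
Step 3 - apply the feedback formula to (K1*(K2+K3)), K4: (-9*s - 7)/(12*s + 6)
That last expression is T(s), already simplified. Scaling its denominator by 1/12 (the reciprocal of the leading coefficient) yields the monic denominator.

Answer: s + 1/2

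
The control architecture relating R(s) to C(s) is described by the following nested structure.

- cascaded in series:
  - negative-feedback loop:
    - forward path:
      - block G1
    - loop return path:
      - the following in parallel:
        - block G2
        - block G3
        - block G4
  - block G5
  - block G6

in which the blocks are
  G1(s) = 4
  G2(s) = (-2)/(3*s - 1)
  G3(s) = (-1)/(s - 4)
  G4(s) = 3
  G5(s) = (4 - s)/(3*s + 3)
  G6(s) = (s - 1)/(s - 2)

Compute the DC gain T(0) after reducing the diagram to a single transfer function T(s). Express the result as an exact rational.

First reduce the diagram to T(s).

(1) add G2, G3, G4 (parallel) -> (9*s^2 - 44*s + 21)/(3*s^2 - 13*s + 4)
(2) collapse the loop (G1 forward, (G2+G3+G4) return) -> (12*s^2 - 52*s + 16)/(39*s^2 - 189*s + 88)
(3) series reduction of [G1/(1+G1*(G2+G3+G4))], G5, G6 -> (-12*s^4 + 112*s^3 - 324*s^2 + 288*s - 64)/(117*s^4 - 684*s^3 + 597*s^2 + 870*s - 528)
Evaluating the step-3 result (the overall T(s)) at s = 0 gives T(0) = -64/(-528) = 4/33.

Answer: 4/33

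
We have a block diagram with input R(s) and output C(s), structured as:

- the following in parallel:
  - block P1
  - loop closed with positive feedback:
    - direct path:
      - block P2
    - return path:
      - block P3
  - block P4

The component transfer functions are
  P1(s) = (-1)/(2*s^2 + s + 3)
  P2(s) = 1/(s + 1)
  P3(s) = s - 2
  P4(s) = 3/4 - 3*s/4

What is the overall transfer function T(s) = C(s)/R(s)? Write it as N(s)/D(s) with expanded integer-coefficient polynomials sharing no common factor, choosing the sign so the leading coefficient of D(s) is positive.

Answer: (-18*s^3 + 17*s^2 - 14*s + 27)/(24*s^2 + 12*s + 36)

Working:
1. collapse the loop (P2 forward, P3 return) gives 1/3
2. combine P1, [P2/(1-P2*P3)], P4 in parallel, which is the overall transfer function T(s) = C(s)/R(s) in lowest terms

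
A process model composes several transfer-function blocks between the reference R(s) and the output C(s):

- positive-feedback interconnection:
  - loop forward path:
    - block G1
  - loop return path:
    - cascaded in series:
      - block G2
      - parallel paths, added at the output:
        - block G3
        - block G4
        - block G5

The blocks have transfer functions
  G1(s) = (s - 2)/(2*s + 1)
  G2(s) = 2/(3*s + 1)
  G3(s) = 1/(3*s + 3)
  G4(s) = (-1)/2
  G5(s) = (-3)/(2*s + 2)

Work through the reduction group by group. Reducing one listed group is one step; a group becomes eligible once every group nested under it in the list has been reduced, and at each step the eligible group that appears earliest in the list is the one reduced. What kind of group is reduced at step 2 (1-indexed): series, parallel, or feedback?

Step 1: parallel reduction of G3, G4, G5
Step 2: combine G2, (G3+G4+G5) in series
Step 3: close the feedback loop around G1, (G2*(G3+G4+G5))
Step 2 collapses a series group.

Final answer: series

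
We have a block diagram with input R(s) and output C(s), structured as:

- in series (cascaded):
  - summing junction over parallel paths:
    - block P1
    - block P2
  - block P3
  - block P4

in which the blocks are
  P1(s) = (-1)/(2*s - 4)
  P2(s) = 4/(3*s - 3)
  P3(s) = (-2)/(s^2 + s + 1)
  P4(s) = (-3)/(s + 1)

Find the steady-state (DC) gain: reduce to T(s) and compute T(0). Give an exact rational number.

Step 1 - combine P1, P2 in parallel: (5*s - 13)/(6*s^2 - 18*s + 12)
Step 2 - multiply (P1+P2), P3, P4 (series): (5*s - 13)/(s^5 - s^4 - 2*s^3 - s^2 + s + 2)
DC gain: substitute s = 0 into T(s) from step 2: T(0) = -13/2.

Hence the answer: -13/2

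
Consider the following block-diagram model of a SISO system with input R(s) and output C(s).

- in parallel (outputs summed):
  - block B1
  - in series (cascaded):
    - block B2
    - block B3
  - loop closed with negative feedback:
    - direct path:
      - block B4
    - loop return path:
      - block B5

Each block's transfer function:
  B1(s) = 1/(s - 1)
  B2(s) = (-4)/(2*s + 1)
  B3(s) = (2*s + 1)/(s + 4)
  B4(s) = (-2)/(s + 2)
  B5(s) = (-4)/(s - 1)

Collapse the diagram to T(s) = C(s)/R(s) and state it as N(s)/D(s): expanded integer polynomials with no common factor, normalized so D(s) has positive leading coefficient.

Reducing step by step:

(1) cascade B2, B3 = (-4)/(s + 4)
(2) close the feedback loop around B4, B5 = (2 - 2*s)/(s^2 + s + 6)
(3) add B1, (B2*B3), [B4/(1+B4*B5)] (parallel); the result is T(s) itself (integer coefficients, no common factor, positive leading denominator coefficient)

Answer: (-5*s^3 + s^2 + 4*s + 40)/(s^4 + 4*s^3 + 5*s^2 + 14*s - 24)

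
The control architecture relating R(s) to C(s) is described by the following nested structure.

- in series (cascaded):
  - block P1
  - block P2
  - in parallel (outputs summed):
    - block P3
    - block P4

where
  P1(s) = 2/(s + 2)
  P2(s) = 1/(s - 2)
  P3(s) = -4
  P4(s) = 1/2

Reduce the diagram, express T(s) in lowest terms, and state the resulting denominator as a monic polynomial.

Step 1: combine P3, P4 in parallel: (-7)/2
Step 2: combine P1, P2, (P3+P4) in series: (-7)/(s^2 - 4)
That last expression is T(s), already simplified, and its denominator is already monic.

Final answer: s^2 - 4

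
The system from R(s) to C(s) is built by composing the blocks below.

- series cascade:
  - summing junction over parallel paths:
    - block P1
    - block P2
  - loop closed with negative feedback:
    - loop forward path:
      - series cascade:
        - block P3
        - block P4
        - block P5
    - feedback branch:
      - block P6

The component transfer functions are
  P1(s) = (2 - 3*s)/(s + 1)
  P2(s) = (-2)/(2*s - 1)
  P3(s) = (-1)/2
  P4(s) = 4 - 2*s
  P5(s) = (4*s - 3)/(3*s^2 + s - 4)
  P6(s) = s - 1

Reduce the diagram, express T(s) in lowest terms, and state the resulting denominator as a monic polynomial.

(1) add P1, P2 (parallel): (-6*s^2 + 5*s - 4)/(2*s^2 + s - 1)
(2) cascade P3, P4, P5: (4*s^2 - 11*s + 6)/(3*s^2 + s - 4)
(3) apply the feedback formula to (P3*P4*P5), P6: (4*s^2 - 11*s + 6)/(4*s^3 - 12*s^2 + 18*s - 10)
(4) series reduction of (P1+P2), [(P3*P4*P5)/(1+(P3*P4*P5)*P6)]: (-24*s^4 + 86*s^3 - 107*s^2 + 74*s - 24)/(8*s^5 - 20*s^4 + 20*s^3 + 10*s^2 - 28*s + 10)
T(s) is the step-4 result (common factors already cancelled). Leading coefficient of the denominator: 8. Divide through by 8 for the monic polynomial.

Final answer: s^5 - 5*s^4/2 + 5*s^3/2 + 5*s^2/4 - 7*s/2 + 5/4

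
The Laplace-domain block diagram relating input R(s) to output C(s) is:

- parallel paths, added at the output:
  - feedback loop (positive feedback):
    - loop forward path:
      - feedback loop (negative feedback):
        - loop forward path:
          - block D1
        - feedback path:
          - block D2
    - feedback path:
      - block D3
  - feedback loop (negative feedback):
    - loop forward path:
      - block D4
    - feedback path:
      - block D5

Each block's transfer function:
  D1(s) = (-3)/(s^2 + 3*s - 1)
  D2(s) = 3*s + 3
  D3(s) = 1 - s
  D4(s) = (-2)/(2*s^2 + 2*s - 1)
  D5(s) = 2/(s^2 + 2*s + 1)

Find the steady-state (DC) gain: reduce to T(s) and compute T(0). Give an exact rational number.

1. apply the feedback formula to D1, D2: (-3)/(s^2 - 6*s - 10)
2. reduce the feedback loop with forward [D1/(1+D1*D2)] and return D3: (-3)/(s^2 - 9*s - 7)
3. apply the feedback formula to D4, D5: (-2*s^2 - 4*s - 2)/(2*s^4 + 6*s^3 + 5*s^2 - 5)
4. add [[D1/(1+D1*D2)]/(1-[D1/(1+D1*D2)]*D3)], [D4/(1+D4*D5)] (parallel): (-8*s^4 - 4*s^3 + 33*s^2 + 46*s + 29)/(2*s^6 - 12*s^5 - 63*s^4 - 87*s^3 - 40*s^2 + 45*s + 35)
The step-4 result is T(s). Setting s = 0: T(0) = 29/35.

Final answer: 29/35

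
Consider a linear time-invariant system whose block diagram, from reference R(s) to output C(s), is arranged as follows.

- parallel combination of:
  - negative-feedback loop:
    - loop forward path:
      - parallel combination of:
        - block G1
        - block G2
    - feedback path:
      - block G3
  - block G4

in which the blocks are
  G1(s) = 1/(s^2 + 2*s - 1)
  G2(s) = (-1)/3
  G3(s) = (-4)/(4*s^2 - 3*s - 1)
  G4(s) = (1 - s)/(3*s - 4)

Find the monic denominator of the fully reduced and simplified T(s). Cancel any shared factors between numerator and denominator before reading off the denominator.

Answer: s^5 - s^4/12 - 49*s^3/12 + 149*s^2/36 - 83*s/36 + 13/9

Working:
[1] parallel reduction of G1, G2 -> (-s^2 - 2*s + 4)/(3*s^2 + 6*s - 3)
[2] reduce the feedback loop with forward (G1+G2) and return G3 -> (-4*s^4 - 5*s^3 + 23*s^2 - 10*s - 4)/(12*s^4 + 15*s^3 - 29*s^2 + 11*s - 13)
[3] combine [(G1+G2)/(1+(G1+G2)*G3)], G4 in parallel -> (-24*s^5 - 2*s^4 + 133*s^3 - 162*s^2 + 52*s + 3)/(36*s^5 - 3*s^4 - 147*s^3 + 149*s^2 - 83*s + 52)
That last expression is T(s), already simplified. Scaling its denominator by 1/36 (the reciprocal of the leading coefficient) yields the monic denominator.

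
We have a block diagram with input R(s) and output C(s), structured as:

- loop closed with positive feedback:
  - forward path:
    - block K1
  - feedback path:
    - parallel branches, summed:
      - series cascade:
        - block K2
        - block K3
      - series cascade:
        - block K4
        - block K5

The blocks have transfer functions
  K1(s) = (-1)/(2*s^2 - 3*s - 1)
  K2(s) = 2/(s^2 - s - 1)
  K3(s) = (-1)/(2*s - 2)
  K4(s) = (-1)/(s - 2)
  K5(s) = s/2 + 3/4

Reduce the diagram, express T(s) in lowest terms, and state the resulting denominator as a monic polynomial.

[1] multiply K2, K3 (series); result (-1)/(s^3 - 2*s^2 + 1)
[2] cascade K4, K5; result (-2*s - 3)/(4*s - 8)
[3] sum the parallel branches (K2*K3), (K4*K5); result (-2*s^4 + s^3 + 6*s^2 - 6*s + 5)/(4*s^4 - 16*s^3 + 16*s^2 + 4*s - 8)
[4] apply the feedback formula to K1, ((K2*K3)+(K4*K5)); result (-4*s^4 + 16*s^3 - 16*s^2 - 4*s + 8)/(8*s^6 - 44*s^5 + 74*s^4 - 23*s^3 - 38*s^2 + 14*s + 13)
No further cancellation is possible in the step-4 result, so that is T(s). Its denominator becomes monic after dividing by the leading coefficient 8.

Therefore the answer is s^6 - 11*s^5/2 + 37*s^4/4 - 23*s^3/8 - 19*s^2/4 + 7*s/4 + 13/8.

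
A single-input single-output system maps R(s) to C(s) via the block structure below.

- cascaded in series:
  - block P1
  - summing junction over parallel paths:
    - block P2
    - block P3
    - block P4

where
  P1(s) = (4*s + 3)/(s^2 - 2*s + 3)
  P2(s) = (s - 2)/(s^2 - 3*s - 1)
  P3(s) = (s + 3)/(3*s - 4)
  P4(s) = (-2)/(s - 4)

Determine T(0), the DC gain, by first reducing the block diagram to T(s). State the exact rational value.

The answer is 7/4.

Reasoning:
1. reduce the parallel group P2, P3, P4 = (s^4 - 7*s^3 - 6*s^2 + 67*s - 28)/(3*s^4 - 25*s^3 + 61*s^2 - 32*s - 16)
2. series reduction of P1, (P2+P3+P4) = (4*s^5 - 25*s^4 - 45*s^3 + 250*s^2 + 89*s - 84)/(3*s^6 - 31*s^5 + 120*s^4 - 229*s^3 + 231*s^2 - 64*s - 48)
The step-2 result is T(s). Setting s = 0: T(0) = -84/(-48) = 7/4.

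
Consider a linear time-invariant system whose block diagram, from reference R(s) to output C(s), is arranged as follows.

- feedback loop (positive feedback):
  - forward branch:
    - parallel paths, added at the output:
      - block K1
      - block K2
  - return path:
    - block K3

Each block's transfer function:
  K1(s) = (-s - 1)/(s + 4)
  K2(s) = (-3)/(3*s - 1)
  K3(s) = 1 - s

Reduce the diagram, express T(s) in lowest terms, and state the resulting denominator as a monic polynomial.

First reduce the diagram to T(s).

(1) parallel reduction of K1, K2 -> (-3*s^2 - 5*s - 11)/(3*s^2 + 11*s - 4)
(2) collapse the loop ((K1+K2) forward, K3 return) -> (3*s^2 + 5*s + 11)/(3*s^3 - s^2 - 5*s - 7)
No further cancellation is possible in the step-2 result, so that is T(s). Its denominator becomes monic after dividing by the leading coefficient 3.

Answer: s^3 - s^2/3 - 5*s/3 - 7/3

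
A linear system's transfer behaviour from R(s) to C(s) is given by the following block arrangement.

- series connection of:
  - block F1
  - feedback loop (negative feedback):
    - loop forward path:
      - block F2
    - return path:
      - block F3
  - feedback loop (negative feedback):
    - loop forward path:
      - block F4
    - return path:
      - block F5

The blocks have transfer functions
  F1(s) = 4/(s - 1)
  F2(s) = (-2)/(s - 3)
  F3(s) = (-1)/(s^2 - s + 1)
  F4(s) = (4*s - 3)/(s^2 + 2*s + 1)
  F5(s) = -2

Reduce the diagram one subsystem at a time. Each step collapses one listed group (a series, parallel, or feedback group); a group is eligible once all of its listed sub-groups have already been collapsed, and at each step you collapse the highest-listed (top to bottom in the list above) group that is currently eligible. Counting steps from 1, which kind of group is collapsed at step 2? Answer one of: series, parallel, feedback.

[1] reduce the feedback loop with forward F2 and return F3
[2] apply the feedback formula to F4, F5
[3] combine F1, [F2/(1+F2*F3)], [F4/(1+F4*F5)] in series
Step 2: feedback.

Answer: feedback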